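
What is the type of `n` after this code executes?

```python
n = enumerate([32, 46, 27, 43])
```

enumerate() returns an enumerate iterator object

enumerate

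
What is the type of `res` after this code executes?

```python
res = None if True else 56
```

Ternary: condition is True, if branch (None) taken → NoneType

NoneType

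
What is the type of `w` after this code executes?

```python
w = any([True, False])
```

any() returns bool

bool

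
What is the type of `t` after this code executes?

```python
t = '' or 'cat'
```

'or' returns first truthy value ('cat', which is str)

str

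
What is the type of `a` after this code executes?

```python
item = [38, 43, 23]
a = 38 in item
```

'in' operator returns bool

bool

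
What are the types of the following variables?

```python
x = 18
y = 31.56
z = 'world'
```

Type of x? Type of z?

x is int; z is str

int, str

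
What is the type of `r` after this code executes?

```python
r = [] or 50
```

'or' returns first truthy value (50, which is int)

int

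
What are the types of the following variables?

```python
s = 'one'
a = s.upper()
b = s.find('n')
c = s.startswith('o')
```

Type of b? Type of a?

str.find() returns int; str.upper() returns str

int, str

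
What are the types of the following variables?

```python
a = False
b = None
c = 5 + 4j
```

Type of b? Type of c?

b is NoneType; c is complex

NoneType, complex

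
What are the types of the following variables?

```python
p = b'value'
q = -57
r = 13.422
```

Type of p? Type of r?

p is bytes; r is float

bytes, float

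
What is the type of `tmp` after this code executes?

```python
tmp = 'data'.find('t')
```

str.find() returns int (index, or -1)

int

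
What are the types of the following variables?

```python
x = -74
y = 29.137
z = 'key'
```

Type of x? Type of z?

x is int; z is str

int, str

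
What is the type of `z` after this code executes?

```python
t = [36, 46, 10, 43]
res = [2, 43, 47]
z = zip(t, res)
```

zip() returns a zip iterator object

zip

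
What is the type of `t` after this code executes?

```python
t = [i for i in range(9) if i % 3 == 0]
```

A list comprehension [...] produces a list

list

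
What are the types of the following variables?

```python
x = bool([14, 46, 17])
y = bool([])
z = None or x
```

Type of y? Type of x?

bool() returns bool; bool() returns bool

bool, bool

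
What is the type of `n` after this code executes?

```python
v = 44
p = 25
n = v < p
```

Comparison operators return bool

bool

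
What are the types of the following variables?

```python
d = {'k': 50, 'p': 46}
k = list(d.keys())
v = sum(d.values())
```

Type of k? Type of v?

list(...) returns list; sum of int values returns int

list, int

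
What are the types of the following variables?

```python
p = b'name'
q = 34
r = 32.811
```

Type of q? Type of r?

q is int; r is float

int, float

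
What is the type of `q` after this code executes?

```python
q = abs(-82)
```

abs() of int returns int

int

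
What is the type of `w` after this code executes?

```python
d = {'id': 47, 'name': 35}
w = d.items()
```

dict.items() returns a dict_items view

dict_items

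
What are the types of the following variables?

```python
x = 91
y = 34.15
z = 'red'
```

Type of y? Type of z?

y is float; z is str

float, str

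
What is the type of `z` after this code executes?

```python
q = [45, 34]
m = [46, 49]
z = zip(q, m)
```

zip() returns a zip iterator object

zip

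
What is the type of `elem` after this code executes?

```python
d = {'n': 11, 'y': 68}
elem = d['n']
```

Accessing dict[str, int] with key 'n' returns int value 11

int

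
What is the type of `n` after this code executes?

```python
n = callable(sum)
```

callable() returns bool

bool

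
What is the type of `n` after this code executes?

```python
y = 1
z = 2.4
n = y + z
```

int + float returns float (1 + 2.4 = 3.4)

float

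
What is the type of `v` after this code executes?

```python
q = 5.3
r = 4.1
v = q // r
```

float // float returns float (floor division preserves float type)

float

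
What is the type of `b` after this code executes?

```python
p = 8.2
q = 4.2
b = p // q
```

float // float returns float (floor division preserves float type)

float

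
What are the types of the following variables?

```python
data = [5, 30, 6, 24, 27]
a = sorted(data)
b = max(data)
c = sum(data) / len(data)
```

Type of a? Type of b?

sorted() returns list; max of ints returns int

list, int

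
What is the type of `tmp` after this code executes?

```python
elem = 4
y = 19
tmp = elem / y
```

int / int always returns float in Python 3 (4 / 19 = 0.210526)

float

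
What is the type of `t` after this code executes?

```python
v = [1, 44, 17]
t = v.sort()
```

list.sort() returns None (sorts in place)

NoneType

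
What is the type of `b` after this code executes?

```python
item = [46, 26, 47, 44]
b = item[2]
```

Indexing a list of ints returns int (item[2] = 47)

int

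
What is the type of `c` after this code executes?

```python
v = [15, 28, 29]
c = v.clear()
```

list.clear() returns None

NoneType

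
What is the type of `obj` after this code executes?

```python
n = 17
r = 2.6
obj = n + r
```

int + float returns float (17 + 2.6 = 19.6)

float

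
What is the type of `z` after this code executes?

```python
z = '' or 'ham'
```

'or' returns first truthy value ('ham', which is str)

str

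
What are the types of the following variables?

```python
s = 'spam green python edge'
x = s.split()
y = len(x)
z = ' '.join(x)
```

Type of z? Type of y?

str.join() returns str; len() returns int

str, int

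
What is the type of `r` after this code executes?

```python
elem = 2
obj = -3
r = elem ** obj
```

int ** negative int returns float

float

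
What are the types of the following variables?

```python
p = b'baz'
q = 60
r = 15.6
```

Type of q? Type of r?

q is int; r is float

int, float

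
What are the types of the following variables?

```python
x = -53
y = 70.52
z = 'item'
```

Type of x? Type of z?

x is int; z is str

int, str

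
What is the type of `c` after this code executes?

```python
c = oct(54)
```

oct() returns str representation

str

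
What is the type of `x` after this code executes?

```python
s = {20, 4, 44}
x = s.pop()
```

Popping from a set of ints returns int

int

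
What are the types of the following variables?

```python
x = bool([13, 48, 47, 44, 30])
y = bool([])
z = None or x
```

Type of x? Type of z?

bool() returns bool; None or <bool> returns the bool

bool, bool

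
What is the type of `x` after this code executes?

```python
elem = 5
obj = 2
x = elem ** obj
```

int ** positive int returns int (5 ** 2 = 25)

int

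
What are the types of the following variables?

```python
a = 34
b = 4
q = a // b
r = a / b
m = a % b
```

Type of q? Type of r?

int // int returns int; int / int returns float

int, float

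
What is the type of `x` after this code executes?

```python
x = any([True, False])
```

any() returns bool

bool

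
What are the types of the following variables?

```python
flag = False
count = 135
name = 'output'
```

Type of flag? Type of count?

flag is bool; count is int

bool, int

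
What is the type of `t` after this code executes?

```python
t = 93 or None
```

'or' returns first truthy value (93, int)

int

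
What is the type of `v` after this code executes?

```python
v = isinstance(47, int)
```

isinstance() returns bool

bool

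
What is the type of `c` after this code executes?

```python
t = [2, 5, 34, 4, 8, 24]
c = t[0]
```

Indexing a list of ints returns int (t[0] = 2)

int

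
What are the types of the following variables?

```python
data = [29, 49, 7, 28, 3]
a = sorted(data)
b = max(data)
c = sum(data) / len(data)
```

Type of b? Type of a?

max of ints returns int; sorted() returns list

int, list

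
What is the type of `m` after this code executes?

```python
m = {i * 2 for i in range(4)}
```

A set comprehension {expr for x in iterable} produces a set

set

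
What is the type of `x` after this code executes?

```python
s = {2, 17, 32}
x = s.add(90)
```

set.add() returns None (mutates in place)

NoneType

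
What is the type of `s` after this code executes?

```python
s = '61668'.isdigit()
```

str.isdigit() returns bool

bool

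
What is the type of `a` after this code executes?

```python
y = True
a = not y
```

'not' always returns bool

bool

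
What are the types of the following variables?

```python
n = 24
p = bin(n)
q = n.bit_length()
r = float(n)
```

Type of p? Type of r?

bin() returns str; float() returns float

str, float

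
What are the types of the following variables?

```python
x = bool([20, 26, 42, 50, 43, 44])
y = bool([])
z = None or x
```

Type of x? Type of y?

bool() returns bool; bool() returns bool

bool, bool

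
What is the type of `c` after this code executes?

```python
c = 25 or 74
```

'or' returns the first truthy value (25, which is int)

int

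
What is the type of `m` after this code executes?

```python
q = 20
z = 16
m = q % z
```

int % int returns int (20 % 16 = 4)

int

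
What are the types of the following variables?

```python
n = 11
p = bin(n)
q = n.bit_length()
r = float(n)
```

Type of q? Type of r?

int.bit_length() returns int; float() returns float

int, float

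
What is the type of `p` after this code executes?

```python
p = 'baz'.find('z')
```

str.find() returns int (index, or -1)

int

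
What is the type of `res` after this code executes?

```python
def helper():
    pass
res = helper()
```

A function with no return statement returns None

NoneType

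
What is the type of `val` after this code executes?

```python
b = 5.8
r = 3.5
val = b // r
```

float // float returns float (floor division preserves float type)

float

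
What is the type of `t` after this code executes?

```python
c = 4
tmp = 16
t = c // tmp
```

int // int returns int (4 // 16 = 0)

int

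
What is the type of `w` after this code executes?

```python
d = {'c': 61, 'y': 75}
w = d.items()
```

dict.items() returns a dict_items view

dict_items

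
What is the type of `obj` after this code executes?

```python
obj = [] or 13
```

'or' returns first truthy value (13, which is int)

int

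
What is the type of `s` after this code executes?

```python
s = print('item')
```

print() returns None

NoneType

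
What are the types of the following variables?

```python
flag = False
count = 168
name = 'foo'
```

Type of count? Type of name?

count is int; name is str

int, str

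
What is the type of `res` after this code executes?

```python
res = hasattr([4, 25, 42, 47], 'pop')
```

hasattr() returns bool

bool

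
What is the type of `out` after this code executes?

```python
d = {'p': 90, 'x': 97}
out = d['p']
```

Accessing dict[str, int] with key 'p' returns int value 90

int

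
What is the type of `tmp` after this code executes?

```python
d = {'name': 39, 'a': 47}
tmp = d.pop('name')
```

dict.pop() returns the value (int)

int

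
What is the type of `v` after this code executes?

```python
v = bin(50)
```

bin() returns str representation

str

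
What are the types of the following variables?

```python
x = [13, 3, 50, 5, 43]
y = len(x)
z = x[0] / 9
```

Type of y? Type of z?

len() returns int; int / int returns float

int, float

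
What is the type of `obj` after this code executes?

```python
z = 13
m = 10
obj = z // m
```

int // int returns int (13 // 10 = 1)

int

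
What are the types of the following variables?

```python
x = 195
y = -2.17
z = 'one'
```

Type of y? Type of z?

y is float; z is str

float, str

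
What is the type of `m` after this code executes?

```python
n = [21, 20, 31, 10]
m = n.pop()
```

list.pop() returns the popped element (int here)

int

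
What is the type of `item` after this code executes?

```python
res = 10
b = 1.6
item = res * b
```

int * float returns float (10 * 1.6 = 16.0)

float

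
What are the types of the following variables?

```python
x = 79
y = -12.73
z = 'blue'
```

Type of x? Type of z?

x is int; z is str

int, str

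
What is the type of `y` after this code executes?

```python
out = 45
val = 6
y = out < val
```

Comparison operators return bool

bool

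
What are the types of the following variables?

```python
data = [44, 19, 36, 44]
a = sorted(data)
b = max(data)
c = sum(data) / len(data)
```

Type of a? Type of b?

sorted() returns list; max of ints returns int

list, int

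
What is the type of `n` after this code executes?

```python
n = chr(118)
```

chr() returns str (single character)

str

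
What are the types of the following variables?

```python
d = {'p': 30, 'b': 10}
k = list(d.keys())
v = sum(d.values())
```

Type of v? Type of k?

sum of int values returns int; list(...) returns list

int, list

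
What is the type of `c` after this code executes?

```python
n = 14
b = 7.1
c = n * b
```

int * float returns float (14 * 7.1 = 99.4)

float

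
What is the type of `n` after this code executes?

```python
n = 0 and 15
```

'and' returns the first falsy value (0, which is int)

int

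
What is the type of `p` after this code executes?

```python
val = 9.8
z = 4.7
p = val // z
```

float // float returns float (floor division preserves float type)

float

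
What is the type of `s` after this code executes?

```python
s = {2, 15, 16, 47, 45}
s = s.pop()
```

Popping from a set of ints returns int

int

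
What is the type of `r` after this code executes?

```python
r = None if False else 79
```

Ternary: condition is False, else branch (79) taken → int

int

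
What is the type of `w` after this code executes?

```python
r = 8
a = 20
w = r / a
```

int / int always returns float in Python 3 (8 / 20 = 0.4)

float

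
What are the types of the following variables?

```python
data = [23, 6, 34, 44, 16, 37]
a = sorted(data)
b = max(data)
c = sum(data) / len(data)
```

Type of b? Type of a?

max of ints returns int; sorted() returns list

int, list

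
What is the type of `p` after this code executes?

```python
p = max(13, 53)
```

max() of ints returns int

int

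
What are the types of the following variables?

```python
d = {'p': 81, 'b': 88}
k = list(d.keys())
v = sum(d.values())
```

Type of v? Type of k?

sum of int values returns int; list(...) returns list

int, list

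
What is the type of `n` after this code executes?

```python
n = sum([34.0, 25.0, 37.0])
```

sum() of floats returns float

float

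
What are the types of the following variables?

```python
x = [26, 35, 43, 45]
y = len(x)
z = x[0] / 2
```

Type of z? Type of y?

int / int returns float; len() returns int

float, int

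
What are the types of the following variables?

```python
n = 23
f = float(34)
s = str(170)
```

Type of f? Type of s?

f is float; s is str

float, str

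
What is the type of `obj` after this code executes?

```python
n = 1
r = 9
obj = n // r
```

int // int returns int (1 // 9 = 0)

int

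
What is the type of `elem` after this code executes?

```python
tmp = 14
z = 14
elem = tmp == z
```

Equality comparison returns bool

bool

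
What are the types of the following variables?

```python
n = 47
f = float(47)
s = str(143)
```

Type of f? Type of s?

f is float; s is str

float, str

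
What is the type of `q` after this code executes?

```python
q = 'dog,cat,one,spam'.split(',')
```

str.split() returns list

list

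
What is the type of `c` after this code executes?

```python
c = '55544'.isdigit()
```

str.isdigit() returns bool

bool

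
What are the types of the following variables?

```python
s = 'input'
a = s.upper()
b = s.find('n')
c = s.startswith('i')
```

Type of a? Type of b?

str.upper() returns str; str.find() returns int

str, int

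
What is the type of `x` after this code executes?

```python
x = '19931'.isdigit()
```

str.isdigit() returns bool

bool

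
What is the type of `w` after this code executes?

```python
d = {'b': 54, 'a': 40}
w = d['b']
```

Accessing dict[str, int] with key 'b' returns int value 54

int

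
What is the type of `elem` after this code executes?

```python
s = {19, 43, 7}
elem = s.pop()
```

Popping from a set of ints returns int

int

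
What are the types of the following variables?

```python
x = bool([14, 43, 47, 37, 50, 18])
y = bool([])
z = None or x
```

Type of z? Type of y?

None or <bool> returns the bool; bool() returns bool

bool, bool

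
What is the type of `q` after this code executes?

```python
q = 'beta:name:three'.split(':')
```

str.split() returns list

list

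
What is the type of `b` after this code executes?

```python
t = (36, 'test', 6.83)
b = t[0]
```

Index 0 of tuple is 36 which is int

int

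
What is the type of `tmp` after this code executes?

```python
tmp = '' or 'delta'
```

'or' returns first truthy value ('delta', which is str)

str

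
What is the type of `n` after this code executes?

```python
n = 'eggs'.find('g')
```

str.find() returns int (index, or -1)

int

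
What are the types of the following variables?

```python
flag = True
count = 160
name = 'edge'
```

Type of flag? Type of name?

flag is bool; name is str

bool, str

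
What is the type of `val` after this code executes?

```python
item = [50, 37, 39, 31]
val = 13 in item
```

'in' operator returns bool

bool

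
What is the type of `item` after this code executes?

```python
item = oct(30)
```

oct() returns str representation

str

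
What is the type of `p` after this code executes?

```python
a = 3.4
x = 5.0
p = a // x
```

float // float returns float (floor division preserves float type)

float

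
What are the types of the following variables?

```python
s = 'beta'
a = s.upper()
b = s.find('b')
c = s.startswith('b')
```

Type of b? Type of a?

str.find() returns int; str.upper() returns str

int, str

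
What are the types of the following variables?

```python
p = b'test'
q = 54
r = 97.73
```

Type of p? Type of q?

p is bytes; q is int

bytes, int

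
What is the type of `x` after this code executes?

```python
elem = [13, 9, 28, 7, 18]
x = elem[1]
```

Indexing a list of ints returns int (elem[1] = 9)

int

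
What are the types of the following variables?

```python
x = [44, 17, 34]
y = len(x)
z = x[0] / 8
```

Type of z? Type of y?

int / int returns float; len() returns int

float, int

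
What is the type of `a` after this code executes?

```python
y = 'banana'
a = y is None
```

'is' comparison returns bool

bool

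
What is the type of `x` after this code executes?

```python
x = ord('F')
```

ord() returns int (Unicode code point)

int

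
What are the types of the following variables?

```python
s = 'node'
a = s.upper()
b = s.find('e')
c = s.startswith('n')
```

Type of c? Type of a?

str.startswith() returns bool; str.upper() returns str

bool, str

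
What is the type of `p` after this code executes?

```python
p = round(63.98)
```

round() with no ndigits arg returns int

int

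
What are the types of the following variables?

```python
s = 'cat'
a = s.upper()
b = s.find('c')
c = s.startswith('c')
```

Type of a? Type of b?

str.upper() returns str; str.find() returns int

str, int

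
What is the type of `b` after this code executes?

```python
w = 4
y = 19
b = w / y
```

int / int always returns float in Python 3 (4 / 19 = 0.210526)

float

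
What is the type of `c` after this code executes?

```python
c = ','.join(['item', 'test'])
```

str.join() returns str

str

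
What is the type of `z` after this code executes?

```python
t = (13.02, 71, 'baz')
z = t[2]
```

Index 2 of tuple is 'baz' which is str

str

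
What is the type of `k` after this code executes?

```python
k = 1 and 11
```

'and' returns the last value when all truthy (11, which is int)

int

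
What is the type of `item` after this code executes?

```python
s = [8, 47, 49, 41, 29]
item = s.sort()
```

list.sort() returns None (sorts in place)

NoneType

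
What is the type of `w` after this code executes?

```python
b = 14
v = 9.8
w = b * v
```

int * float returns float (14 * 9.8 = 137.2)

float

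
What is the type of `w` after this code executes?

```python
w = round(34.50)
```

round() with no ndigits arg returns int

int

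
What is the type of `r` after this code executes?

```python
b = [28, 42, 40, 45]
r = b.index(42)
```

list.index() returns int

int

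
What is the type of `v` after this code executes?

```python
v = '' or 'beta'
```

'or' returns first truthy value ('beta', which is str)

str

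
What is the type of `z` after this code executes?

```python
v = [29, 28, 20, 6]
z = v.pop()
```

list.pop() returns the popped element (int here)

int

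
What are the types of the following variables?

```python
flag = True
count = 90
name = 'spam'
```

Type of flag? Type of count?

flag is bool; count is int

bool, int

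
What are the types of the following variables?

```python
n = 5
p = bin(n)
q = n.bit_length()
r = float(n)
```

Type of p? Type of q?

bin() returns str; int.bit_length() returns int

str, int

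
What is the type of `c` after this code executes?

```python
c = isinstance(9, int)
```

isinstance() returns bool

bool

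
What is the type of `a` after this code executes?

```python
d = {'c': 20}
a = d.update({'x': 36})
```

dict.update() returns None

NoneType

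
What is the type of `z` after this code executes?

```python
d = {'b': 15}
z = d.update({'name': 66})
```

dict.update() returns None

NoneType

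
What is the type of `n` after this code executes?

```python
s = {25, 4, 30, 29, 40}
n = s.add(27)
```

set.add() returns None (mutates in place)

NoneType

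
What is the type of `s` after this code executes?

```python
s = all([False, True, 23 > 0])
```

all() returns bool

bool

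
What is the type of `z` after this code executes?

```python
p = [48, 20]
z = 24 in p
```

'in' operator returns bool

bool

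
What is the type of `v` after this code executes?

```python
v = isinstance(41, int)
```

isinstance() returns bool

bool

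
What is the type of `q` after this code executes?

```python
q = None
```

None has type NoneType

NoneType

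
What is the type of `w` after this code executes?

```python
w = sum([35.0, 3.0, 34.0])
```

sum() of floats returns float

float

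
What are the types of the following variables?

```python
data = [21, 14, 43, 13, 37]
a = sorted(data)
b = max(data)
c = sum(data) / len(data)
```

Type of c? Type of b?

int / int returns float; max of ints returns int

float, int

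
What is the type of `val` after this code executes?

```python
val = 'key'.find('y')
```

str.find() returns int (index, or -1)

int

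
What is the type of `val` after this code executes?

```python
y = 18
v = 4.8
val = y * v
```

int * float returns float (18 * 4.8 = 86.4)

float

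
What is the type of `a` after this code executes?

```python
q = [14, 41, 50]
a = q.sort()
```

list.sort() returns None (sorts in place)

NoneType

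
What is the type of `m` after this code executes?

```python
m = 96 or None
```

'or' returns first truthy value (96, int)

int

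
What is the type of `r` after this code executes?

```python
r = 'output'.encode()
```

str.encode() returns bytes

bytes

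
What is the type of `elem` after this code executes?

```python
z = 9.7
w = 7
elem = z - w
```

float - int returns float (9.7 - 7 = 2.7)

float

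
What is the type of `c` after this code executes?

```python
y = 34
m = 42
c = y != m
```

Comparison operators return bool

bool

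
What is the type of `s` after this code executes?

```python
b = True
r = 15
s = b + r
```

bool + int returns int (True is 1, so 1 + 15 = 16)

int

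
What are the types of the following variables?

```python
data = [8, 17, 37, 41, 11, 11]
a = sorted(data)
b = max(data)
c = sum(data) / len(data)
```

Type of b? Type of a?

max of ints returns int; sorted() returns list

int, list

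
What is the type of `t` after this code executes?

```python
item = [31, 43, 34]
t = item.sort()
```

list.sort() returns None (sorts in place)

NoneType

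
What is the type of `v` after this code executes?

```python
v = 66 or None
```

'or' returns first truthy value (66, int)

int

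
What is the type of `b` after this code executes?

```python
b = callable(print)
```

callable() returns bool

bool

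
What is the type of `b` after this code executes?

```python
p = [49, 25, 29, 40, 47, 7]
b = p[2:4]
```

Slicing a list always returns a list

list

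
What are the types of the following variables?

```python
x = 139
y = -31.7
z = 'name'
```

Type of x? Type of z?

x is int; z is str

int, str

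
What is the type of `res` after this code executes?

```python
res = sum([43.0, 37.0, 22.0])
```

sum() of floats returns float

float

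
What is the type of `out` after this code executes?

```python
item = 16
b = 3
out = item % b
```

int % int returns int (16 % 3 = 1)

int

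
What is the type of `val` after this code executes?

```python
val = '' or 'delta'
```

'or' returns first truthy value ('delta', which is str)

str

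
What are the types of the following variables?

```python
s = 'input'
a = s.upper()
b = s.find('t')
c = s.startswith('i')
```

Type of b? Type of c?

str.find() returns int; str.startswith() returns bool

int, bool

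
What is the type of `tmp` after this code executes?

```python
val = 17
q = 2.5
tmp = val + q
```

int + float returns float (17 + 2.5 = 19.5)

float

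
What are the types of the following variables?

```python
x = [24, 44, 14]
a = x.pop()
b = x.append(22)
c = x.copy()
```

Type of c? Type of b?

list.copy() returns list; list.append() returns None

list, NoneType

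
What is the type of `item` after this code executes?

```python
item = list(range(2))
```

list(range(...)) returns list

list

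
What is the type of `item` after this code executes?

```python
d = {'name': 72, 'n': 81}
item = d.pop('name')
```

dict.pop() returns the value (int)

int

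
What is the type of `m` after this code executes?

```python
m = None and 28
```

'and' returns first falsy value (None)

NoneType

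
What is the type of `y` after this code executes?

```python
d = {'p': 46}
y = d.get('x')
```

dict.get() returns None when key 'x' is not found and no default given

NoneType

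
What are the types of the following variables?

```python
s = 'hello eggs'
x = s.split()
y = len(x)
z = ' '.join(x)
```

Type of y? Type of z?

len() returns int; str.join() returns str

int, str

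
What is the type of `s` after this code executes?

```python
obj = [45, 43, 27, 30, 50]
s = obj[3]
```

Indexing a list of ints returns int (obj[3] = 30)

int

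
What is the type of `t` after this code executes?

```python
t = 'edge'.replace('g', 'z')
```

str.replace() returns str

str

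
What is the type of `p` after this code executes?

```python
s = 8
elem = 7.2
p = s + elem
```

int + float returns float (8 + 7.2 = 15.2)

float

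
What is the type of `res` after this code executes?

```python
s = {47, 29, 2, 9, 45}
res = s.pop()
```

Popping from a set of ints returns int

int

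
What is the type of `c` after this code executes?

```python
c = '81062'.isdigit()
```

str.isdigit() returns bool

bool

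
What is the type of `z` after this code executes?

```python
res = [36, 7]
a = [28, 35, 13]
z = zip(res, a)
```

zip() returns a zip iterator object

zip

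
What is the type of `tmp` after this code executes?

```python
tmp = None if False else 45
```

Ternary: condition is False, else branch (45) taken → int

int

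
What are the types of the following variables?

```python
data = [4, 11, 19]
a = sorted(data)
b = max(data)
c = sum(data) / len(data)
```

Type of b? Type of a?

max of ints returns int; sorted() returns list

int, list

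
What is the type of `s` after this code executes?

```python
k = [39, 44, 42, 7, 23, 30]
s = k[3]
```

Indexing a list of ints returns int (k[3] = 7)

int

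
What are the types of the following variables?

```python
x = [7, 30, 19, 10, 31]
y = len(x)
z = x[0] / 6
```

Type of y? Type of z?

len() returns int; int / int returns float

int, float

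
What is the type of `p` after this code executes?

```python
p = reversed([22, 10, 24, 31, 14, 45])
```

reversed() on a list returns a list_reverseiterator

list_reverseiterator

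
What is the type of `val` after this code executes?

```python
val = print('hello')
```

print() returns None

NoneType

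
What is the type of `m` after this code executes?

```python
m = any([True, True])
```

any() returns bool

bool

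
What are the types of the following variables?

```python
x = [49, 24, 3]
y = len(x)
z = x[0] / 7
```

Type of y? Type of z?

len() returns int; int / int returns float

int, float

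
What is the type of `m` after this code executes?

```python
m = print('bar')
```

print() returns None

NoneType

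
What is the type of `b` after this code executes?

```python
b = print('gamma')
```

print() returns None

NoneType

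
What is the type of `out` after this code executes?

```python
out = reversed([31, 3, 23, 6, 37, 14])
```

reversed() on a list returns a list_reverseiterator

list_reverseiterator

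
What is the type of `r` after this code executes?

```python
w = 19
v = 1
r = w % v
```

int % int returns int (19 % 1 = 0)

int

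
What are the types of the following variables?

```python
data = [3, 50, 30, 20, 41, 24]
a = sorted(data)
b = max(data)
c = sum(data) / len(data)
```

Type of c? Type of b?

int / int returns float; max of ints returns int

float, int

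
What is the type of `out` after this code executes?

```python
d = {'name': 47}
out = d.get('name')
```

dict.get() returns the value (int) when key is found

int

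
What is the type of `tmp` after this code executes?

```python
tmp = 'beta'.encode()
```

str.encode() returns bytes

bytes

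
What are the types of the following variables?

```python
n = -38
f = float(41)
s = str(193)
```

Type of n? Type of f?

n is int; f is float

int, float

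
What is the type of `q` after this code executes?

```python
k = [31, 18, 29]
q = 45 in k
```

'in' operator returns bool

bool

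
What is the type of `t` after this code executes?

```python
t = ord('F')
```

ord() returns int (Unicode code point)

int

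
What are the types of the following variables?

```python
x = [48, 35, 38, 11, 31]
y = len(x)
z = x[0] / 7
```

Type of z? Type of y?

int / int returns float; len() returns int

float, int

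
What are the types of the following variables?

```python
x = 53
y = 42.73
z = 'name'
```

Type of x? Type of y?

x is int; y is float

int, float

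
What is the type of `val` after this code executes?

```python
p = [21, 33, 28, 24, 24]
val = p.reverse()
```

list.reverse() returns None

NoneType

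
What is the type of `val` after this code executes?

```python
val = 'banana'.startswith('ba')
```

str.startswith() returns bool

bool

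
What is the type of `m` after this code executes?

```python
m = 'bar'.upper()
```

str.upper() returns str

str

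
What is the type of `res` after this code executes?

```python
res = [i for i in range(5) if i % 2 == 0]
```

A list comprehension [...] produces a list

list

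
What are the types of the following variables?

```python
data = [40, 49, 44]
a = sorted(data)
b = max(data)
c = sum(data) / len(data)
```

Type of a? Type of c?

sorted() returns list; int / int returns float

list, float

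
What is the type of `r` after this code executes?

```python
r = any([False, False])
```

any() returns bool

bool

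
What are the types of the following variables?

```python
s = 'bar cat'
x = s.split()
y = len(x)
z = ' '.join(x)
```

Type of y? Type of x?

len() returns int; str.split() returns list

int, list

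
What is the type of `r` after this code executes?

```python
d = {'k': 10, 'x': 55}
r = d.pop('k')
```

dict.pop() returns the value (int)

int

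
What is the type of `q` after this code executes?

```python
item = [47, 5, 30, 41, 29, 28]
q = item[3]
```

Indexing a list of ints returns int (item[3] = 41)

int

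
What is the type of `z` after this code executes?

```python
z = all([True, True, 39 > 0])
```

all() returns bool

bool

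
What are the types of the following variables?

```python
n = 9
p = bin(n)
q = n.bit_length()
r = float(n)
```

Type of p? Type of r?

bin() returns str; float() returns float

str, float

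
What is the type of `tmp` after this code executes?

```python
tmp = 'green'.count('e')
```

str.count() returns int

int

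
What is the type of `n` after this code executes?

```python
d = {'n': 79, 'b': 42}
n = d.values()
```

.values() returns a dict_values view object

dict_values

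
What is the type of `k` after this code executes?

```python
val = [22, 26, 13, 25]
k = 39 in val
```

'in' operator returns bool

bool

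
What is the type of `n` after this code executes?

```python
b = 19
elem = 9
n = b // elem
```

int // int returns int (19 // 9 = 2)

int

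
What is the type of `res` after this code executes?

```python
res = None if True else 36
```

Ternary: condition is True, if branch (None) taken → NoneType

NoneType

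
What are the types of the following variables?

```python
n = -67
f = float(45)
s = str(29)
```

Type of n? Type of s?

n is int; s is str

int, str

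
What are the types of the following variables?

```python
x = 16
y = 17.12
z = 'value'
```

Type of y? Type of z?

y is float; z is str

float, str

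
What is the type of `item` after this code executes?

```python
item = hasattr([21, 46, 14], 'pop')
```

hasattr() returns bool

bool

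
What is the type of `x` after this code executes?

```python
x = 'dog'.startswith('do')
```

str.startswith() returns bool

bool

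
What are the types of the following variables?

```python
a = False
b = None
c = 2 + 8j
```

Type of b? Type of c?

b is NoneType; c is complex

NoneType, complex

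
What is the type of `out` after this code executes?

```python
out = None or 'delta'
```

'or' with None returns the other value ('delta', str)

str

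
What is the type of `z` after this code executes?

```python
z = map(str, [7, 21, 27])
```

map() returns a map iterator object

map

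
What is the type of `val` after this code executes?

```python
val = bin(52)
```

bin() returns str representation

str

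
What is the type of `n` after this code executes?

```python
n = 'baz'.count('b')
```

str.count() returns int

int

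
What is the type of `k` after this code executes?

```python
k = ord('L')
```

ord() returns int (Unicode code point)

int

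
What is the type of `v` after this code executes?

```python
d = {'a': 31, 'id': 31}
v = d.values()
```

.values() returns a dict_values view object

dict_values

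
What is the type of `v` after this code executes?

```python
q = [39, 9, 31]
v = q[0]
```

Indexing a list of ints returns int (q[0] = 39)

int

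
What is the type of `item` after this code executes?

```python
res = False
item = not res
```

'not' always returns bool

bool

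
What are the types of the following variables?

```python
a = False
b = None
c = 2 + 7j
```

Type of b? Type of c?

b is NoneType; c is complex

NoneType, complex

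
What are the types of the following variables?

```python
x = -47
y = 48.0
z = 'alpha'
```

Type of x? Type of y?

x is int; y is float

int, float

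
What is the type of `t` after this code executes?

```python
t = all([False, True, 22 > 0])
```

all() returns bool

bool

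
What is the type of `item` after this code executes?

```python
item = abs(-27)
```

abs() of int returns int

int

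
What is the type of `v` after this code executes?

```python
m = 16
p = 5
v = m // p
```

int // int returns int (16 // 5 = 3)

int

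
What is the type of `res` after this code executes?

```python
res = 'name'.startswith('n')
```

str.startswith() returns bool

bool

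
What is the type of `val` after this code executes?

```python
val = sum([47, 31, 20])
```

sum() of ints returns int

int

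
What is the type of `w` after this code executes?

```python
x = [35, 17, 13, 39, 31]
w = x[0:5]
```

Slicing a list always returns a list

list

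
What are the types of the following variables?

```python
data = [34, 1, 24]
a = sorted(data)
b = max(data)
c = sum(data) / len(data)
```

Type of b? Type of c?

max of ints returns int; int / int returns float

int, float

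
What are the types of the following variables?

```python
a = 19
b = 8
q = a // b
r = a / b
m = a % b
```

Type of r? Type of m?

int / int returns float; int % int returns int

float, int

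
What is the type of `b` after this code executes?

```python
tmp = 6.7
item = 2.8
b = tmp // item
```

float // float returns float (floor division preserves float type)

float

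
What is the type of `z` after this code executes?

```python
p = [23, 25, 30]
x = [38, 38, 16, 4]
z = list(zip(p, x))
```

list(zip(...)) returns a list of tuples

list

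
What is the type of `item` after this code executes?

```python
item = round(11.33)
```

round() with no ndigits arg returns int

int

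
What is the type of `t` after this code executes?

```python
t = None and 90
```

'and' returns first falsy value (None)

NoneType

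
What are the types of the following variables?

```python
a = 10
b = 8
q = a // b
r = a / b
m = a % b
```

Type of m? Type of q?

int % int returns int; int // int returns int

int, int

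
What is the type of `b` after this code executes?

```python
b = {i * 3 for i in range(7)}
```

A set comprehension {expr for x in iterable} produces a set

set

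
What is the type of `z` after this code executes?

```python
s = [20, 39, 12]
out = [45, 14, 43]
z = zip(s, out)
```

zip() returns a zip iterator object

zip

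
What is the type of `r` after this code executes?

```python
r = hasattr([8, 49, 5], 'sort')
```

hasattr() returns bool

bool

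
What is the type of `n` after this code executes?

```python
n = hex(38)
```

hex() returns str representation

str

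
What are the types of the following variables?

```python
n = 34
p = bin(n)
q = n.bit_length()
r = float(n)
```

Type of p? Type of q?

bin() returns str; int.bit_length() returns int

str, int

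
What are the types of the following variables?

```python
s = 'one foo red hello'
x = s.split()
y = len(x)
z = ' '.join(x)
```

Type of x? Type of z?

str.split() returns list; str.join() returns str

list, str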